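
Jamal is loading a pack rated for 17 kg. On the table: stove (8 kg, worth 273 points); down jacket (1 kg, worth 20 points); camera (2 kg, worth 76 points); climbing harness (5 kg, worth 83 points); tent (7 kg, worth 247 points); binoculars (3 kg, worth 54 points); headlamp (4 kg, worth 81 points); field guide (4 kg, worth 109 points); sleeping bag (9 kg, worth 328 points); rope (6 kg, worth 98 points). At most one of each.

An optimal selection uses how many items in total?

Best achievable utility is 601.
stove + sleeping bag hits 601 at 17 kg.
Any selection reaching 601 contains exactly 2 items.

2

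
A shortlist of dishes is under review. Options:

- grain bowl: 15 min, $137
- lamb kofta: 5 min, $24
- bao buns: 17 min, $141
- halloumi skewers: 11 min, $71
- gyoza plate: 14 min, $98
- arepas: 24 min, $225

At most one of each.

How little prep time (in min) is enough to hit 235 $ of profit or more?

Look for the lowest-prep combination reaching 235.
grain bowl + gyoza plate: 235 profit at 29 min.
Any bundle with less than 29 min falls short of 235.

29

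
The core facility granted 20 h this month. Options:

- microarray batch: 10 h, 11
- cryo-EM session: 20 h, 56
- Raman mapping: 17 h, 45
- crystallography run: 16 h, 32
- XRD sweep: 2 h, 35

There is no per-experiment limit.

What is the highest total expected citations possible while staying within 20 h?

Best packing: 10×XRD sweep — 20 h, 350 total.

350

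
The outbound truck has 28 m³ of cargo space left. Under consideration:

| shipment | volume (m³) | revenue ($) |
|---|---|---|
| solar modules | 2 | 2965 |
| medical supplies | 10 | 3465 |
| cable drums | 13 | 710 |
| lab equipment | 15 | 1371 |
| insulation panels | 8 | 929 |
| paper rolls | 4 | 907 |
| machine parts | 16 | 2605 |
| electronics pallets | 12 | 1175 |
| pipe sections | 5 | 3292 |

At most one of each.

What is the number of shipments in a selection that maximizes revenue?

4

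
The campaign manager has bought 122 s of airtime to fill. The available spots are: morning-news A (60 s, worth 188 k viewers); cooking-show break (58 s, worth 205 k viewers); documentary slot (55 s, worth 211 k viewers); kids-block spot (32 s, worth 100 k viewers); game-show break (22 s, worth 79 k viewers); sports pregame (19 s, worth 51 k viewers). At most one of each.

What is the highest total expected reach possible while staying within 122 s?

416

Filling by ratio: documentary slot + kids-block spot + game-show break for 390, with 13 s left unused.
The 54 s tied up in kids-block spot and game-show break is better spent on cooking-show break — total rises to 416 (113 s).
The spare 9 s is too small for any remaining spot, and no exchange beats 416.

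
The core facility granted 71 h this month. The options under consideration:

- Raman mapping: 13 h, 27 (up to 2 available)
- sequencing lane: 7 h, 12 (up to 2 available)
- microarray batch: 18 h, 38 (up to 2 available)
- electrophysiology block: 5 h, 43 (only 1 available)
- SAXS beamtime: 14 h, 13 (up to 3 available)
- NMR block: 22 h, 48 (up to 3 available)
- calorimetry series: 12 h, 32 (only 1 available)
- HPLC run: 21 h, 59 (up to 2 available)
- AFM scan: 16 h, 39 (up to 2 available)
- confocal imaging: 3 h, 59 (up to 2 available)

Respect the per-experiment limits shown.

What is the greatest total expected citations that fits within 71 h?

318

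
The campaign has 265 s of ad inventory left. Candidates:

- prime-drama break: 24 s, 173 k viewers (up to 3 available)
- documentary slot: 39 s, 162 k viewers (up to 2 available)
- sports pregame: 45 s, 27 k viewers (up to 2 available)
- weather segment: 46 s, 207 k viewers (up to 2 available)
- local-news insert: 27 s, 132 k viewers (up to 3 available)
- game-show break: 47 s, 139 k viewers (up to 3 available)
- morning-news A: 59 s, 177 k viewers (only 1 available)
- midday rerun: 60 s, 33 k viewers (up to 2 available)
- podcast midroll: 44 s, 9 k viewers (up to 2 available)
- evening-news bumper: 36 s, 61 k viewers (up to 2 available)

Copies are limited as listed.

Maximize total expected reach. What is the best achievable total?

The ratio heuristic lands on 3×prime-drama break + 2×weather segment + 3×local-news insert (1329) but leaves 20 s idle.
The 27 s tied up in local-news insert is better spent on documentary slot — total rises to 1359 (257 s).

1359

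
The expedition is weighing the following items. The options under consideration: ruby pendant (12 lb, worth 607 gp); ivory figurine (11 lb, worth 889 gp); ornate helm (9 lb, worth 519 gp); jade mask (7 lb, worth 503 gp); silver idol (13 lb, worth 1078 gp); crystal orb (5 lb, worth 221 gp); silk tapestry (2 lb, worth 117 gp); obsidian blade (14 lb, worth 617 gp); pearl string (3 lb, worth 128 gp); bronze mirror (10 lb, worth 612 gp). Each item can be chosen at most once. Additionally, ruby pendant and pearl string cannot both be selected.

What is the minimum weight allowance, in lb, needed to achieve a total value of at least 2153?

Need the lightest bundle worth ≥ 2153.
ivory figurine + silver idol + crystal orb reaches 2188 using 29 lb.
No combination under 29 lb hits 2153.

29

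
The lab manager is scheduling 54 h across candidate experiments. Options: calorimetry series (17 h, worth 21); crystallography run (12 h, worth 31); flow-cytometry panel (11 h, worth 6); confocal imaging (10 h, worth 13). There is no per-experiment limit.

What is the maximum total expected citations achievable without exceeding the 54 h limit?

124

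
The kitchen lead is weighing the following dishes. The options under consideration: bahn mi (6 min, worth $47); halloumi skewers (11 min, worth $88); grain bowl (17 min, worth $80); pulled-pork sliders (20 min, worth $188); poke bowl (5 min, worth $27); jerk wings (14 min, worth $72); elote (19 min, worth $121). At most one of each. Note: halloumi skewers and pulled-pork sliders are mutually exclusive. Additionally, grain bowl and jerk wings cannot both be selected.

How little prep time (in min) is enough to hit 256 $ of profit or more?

31

Look for the lowest-prep combination reaching 256.
bahn mi + pulled-pork sliders + poke bowl reaches 262 using 31 min.
No combination under 31 min hits 256.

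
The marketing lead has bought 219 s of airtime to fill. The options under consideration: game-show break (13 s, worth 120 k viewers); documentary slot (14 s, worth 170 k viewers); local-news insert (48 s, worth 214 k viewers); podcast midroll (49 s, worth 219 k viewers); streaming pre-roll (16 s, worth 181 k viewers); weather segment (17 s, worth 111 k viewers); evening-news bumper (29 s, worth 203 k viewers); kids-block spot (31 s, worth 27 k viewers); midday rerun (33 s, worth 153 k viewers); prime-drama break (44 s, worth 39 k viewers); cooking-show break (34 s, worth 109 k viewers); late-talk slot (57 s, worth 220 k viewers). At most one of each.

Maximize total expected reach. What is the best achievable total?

The ratio ordering already packs tightly: game-show break + documentary slot + local-news insert + podcast midroll + streaming pre-roll + weather segment + evening-news bumper + midday rerun, 219 s, 1371.
Nothing else within 219 s beats 1371.

1371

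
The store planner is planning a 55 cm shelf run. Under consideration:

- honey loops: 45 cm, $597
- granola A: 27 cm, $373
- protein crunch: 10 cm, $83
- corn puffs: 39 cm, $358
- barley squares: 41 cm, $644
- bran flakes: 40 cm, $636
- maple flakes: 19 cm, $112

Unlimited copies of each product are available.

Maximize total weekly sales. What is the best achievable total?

746

The ratio heuristic lands on protein crunch + bran flakes (719) but leaves 5 cm idle.
The 50 cm tied up in protein crunch and bran flakes is better spent on 2×granola A — total rises to 746 (54 cm).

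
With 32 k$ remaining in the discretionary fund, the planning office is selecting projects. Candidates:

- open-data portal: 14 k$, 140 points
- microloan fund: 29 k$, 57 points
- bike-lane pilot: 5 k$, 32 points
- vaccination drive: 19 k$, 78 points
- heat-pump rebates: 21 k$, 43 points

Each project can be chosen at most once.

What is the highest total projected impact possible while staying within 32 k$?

172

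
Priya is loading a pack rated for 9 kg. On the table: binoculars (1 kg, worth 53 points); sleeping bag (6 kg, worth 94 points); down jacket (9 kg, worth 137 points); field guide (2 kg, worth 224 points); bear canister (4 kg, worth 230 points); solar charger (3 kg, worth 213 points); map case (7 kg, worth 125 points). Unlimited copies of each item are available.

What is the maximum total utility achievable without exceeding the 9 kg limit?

949

Best packing: binoculars + 4×field guide — 9 kg, 949 total.
Every other selection either busts 9 kg or fails to beat 949.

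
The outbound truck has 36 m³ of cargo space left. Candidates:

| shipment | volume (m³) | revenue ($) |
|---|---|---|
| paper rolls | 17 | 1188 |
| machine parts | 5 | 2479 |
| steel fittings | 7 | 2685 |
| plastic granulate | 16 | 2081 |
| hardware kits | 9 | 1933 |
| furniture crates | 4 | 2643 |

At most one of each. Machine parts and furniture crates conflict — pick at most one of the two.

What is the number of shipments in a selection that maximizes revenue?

The maximum revenue within 36 m³ is 9342.
For example steel fittings + plastic granulate + hardware kits + furniture crates achieves it, using 36 m³.
Any selection reaching 9342 contains exactly 4 shipments.

4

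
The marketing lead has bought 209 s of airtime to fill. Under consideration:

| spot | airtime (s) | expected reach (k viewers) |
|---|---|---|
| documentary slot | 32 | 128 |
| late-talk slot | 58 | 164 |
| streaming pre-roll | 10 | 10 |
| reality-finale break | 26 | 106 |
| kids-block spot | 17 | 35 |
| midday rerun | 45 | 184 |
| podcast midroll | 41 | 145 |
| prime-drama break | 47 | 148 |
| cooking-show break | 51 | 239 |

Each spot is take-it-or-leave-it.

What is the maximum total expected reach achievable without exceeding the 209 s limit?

Density check — cooking-show break 4.69, midday rerun 4.09, reality-finale break 4.08, documentary slot 4.00 are the best per s.
Best packing: documentary slot + streaming pre-roll + reality-finale break + midday rerun + podcast midroll + cooking-show break — 205 s, 812 total.

812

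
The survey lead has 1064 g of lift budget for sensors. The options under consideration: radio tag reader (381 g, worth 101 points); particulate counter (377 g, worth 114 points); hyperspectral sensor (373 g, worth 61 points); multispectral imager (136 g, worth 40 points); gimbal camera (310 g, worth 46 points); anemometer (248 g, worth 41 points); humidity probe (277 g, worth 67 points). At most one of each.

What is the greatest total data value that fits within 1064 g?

282

Density check — particulate counter 0.30, multispectral imager 0.29, radio tag reader 0.27, humidity probe 0.24 are the best per g.
Filling by ratio: radio tag reader + particulate counter + multispectral imager for 255, with 170 g left unused.
Dropping multispectral imager frees 136 g; slotting in humidity probe (277 g) lifts the total to 282 at 1035 g.
Next best is particulate counter + multispectral imager + anemometer + humidity probe at 262 (1038 g) — short by 20.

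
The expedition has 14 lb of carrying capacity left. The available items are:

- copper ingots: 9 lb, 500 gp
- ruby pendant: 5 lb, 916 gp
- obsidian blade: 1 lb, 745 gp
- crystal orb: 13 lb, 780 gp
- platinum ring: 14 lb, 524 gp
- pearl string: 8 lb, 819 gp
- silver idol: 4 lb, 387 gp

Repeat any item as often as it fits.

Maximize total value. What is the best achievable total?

Ranking by ratio (value/lb): obsidian blade 745.00, ruby pendant 183.20, pearl string 102.38.
14×obsidian blade uses 14 of the 14 lb and totals 10430.
That's the maximum — no swap from here does better than 10430.

10430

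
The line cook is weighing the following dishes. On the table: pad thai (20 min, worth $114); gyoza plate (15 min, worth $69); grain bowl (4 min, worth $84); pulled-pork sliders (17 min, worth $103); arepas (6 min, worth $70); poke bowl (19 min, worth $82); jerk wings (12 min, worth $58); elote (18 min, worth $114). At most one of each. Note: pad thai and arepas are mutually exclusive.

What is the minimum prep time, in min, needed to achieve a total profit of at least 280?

37

Need the lightest bundle worth ≥ 280.
gyoza plate + grain bowl + arepas + jerk wings reaches 281 using 37 min.
Any bundle with less than 37 min falls short of 280.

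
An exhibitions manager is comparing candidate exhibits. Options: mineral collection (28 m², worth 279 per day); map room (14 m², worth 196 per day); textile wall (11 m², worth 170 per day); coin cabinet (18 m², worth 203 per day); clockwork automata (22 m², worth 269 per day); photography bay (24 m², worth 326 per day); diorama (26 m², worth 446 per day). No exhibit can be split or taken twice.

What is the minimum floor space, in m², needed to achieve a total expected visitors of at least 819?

Minimise m² subject to total expected visitors ≥ 819.
textile wall + coin cabinet + diorama: 819 expected visitors at 55 m².
Any bundle with less than 55 m² falls short of 819.

55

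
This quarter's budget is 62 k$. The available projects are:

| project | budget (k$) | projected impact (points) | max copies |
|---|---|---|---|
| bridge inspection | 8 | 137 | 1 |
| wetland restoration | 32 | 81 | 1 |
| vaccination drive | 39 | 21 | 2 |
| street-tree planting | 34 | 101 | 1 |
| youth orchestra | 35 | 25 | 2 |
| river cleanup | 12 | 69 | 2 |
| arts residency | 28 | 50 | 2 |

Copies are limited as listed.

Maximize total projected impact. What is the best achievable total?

325

Density check — bridge inspection 17.12, river cleanup 5.75, street-tree planting 2.97, wetland restoration 2.53 are the best per k$.
Bridge inspection + 2×river cleanup + arts residency uses 60 of the 62 k$ and totals 325.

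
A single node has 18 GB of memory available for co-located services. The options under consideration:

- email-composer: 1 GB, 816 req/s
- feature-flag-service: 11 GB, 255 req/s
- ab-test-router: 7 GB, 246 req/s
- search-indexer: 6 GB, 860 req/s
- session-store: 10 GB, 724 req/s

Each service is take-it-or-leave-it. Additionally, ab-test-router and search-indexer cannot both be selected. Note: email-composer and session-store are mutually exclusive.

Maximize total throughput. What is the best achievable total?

1931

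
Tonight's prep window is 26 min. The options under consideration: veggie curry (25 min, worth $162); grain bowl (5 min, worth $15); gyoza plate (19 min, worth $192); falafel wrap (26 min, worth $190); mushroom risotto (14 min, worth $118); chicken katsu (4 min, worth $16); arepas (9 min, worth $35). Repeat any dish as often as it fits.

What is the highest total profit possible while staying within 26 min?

208

Gyoza plate + chicken katsu uses 23 of the 26 min and totals 208.
That's the maximum — no swap from here does better than 208.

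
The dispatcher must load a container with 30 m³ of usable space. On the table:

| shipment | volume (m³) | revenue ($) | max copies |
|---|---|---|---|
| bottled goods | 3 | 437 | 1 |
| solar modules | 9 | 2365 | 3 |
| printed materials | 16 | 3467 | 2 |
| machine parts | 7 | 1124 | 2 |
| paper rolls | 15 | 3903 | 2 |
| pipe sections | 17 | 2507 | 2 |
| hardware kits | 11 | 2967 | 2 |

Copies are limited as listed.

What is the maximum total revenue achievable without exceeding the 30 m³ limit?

7806

Ranking by ratio (revenue/m³): hardware kits 269.73, solar modules 262.78, paper rolls 260.20, printed materials 216.69.
A density-first pass picks machine parts + 2×hardware kits — 7058 at 29 m³.
The 29 m³ tied up in machine parts and 2×hardware kits is better spent on 2×paper rolls — total rises to 7806 (30 m³).
Nothing else within 30 m³ beats 7806.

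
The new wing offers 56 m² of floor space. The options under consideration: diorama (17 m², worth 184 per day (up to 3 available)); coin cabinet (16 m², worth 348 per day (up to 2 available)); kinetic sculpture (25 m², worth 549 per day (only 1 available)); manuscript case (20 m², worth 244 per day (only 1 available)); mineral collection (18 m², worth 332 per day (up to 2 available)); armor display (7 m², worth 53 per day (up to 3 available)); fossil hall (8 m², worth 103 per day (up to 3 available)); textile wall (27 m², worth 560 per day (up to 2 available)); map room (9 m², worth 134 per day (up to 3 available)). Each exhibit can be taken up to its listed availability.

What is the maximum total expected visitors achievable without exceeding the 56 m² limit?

Ranking by ratio (expected visitors/m²): kinetic sculpture 21.96, coin cabinet 21.75, textile wall 20.74, mineral collection 18.44.
Filling by ratio: coin cabinet + kinetic sculpture + map room for 1031, with 6 m² left unused.
Dropping coin cabinet and kinetic sculpture and map room frees 50 m²; slotting in 2×textile wall (54 m²) lifts the total to 1120 at 54 m².
That's the maximum — no swap from here does better than 1120.

1120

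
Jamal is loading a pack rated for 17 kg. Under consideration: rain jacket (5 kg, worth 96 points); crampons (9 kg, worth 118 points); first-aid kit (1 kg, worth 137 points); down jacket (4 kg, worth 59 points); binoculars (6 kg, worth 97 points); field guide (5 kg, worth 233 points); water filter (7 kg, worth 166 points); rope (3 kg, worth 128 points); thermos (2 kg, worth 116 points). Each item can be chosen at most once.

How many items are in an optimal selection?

5

The maximum utility within 17 kg is 711.
One optimal bundle: first-aid kit + binoculars + field guide + rope + thermos (17 kg).
Any selection reaching 711 contains exactly 5 items.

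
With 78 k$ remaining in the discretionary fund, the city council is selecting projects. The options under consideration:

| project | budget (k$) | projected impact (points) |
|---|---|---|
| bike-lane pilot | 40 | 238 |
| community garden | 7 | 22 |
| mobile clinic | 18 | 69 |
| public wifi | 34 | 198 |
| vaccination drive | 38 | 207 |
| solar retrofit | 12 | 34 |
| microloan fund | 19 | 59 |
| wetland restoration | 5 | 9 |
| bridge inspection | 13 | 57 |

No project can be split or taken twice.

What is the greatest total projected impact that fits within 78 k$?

Taking the top-ratio projects first gives bike-lane pilot + public wifi for 436 (74 k$).
Replace public wifi with vaccination drive: the trade gains 9 net, giving 445 at 78 k$.
The closest alternative, bike-lane pilot + public wifi, reaches only 436.

445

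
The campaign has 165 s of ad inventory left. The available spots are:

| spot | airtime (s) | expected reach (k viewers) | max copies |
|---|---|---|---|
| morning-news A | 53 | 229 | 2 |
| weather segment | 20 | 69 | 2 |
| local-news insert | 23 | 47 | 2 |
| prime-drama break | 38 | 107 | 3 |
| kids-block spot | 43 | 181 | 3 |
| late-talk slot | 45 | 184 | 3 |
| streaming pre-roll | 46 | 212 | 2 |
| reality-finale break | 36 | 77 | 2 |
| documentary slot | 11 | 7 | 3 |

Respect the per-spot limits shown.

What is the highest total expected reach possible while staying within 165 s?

722

The ratio ordering already packs tightly: morning-news A + weather segment + 2×streaming pre-roll, 165 s, 722.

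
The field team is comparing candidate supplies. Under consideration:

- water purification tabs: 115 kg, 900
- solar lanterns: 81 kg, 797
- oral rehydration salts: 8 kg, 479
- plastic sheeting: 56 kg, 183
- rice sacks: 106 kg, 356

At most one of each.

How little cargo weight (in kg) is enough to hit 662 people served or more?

Minimise kg subject to total people served ≥ 662.
oral rehydration salts + plastic sheeting reaches 662 using 64 kg.
No combination under 64 kg hits 662.

64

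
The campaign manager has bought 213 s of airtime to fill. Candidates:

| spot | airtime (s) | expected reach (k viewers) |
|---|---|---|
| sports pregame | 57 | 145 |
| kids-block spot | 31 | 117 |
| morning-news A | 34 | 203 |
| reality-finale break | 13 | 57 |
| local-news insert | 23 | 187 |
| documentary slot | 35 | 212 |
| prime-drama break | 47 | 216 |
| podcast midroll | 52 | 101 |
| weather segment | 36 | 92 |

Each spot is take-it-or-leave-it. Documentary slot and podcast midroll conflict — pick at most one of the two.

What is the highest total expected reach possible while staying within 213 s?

1027

Density check — local-news insert 8.13, documentary slot 6.06, morning-news A 5.97 are the best per s.
Greedy by ratio would take kids-block spot + morning-news A + reality-finale break + local-news insert + documentary slot + prime-drama break: 183 s used, total 992.
The 13 s tied up in reality-finale break is better spent on weather segment — total rises to 1027 (206 s).
The spare 7 s is too small for any remaining spot, and no feasible exchange beats 1027.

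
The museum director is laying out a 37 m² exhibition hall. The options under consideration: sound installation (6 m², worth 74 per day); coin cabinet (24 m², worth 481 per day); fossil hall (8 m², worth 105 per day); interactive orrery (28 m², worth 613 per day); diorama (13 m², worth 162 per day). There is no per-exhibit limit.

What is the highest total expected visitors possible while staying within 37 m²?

Fossil hall + interactive orrery uses 36 of the 37 m² and totals 718.

718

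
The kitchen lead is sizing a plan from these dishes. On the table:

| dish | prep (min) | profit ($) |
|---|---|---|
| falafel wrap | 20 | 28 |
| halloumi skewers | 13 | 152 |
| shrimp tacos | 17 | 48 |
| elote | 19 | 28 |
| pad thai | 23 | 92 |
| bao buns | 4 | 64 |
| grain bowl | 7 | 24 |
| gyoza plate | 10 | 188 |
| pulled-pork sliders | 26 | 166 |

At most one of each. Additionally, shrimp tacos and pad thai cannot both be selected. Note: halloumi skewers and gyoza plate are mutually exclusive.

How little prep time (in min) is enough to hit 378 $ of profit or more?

40

Need the lightest bundle worth ≥ 378.
bao buns + gyoza plate + pulled-pork sliders reaches 418 using 40 min.
No combination under 40 min hits 378.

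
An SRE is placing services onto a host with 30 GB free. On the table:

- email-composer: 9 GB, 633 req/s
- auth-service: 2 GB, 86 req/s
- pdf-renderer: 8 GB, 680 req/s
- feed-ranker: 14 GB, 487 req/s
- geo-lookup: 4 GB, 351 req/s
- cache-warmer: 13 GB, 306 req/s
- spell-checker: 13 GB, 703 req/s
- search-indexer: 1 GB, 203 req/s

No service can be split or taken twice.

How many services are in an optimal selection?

5

The maximum throughput within 30 GB is 2023.
auth-service + pdf-renderer + geo-lookup + spell-checker + search-indexer hits 2023 at 28 GB.
All optima have 5 services.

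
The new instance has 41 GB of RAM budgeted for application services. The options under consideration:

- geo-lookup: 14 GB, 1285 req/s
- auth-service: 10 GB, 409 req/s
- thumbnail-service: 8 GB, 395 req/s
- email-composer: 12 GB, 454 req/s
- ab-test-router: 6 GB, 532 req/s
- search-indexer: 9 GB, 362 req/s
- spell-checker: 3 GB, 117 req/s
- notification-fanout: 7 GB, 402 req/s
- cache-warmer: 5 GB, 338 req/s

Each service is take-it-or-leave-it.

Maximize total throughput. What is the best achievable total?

Best packing: geo-lookup + thumbnail-service + ab-test-router + notification-fanout + cache-warmer — 40 GB, 2952 total.

2952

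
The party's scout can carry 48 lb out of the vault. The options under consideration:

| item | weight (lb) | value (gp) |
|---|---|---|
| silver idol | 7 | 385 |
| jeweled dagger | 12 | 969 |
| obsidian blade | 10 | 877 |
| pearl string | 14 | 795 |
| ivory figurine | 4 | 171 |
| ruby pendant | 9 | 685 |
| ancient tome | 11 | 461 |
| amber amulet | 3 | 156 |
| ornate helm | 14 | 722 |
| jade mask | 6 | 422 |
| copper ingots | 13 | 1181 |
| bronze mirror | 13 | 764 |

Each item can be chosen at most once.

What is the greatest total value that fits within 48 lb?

3883

Taking the top-ratio items first gives jeweled dagger + obsidian blade + ruby pendant + amber amulet + copper ingots for 3868 (47 lb).
Replace amber amulet with ivory figurine: the trade gains 15 net, giving 3883 at 48 lb.
Next best is jeweled dagger + obsidian blade + ruby pendant + amber amulet + copper ingots at 3868 (47 lb) — short by 15.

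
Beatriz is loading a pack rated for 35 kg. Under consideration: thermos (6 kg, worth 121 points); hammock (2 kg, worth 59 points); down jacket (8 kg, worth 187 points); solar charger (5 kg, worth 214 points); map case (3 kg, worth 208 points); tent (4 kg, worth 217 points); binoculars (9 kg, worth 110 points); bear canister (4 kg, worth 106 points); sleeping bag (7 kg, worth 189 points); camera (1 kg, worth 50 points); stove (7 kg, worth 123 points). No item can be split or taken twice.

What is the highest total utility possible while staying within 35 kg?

The ratio ordering already packs tightly: hammock + down jacket + solar charger + map case + tent + bear canister + sleeping bag + camera, 34 kg, 1230.
The closest alternative, thermos + hammock + down jacket + solar charger + map case + tent + sleeping bag, reaches only 1195.

1230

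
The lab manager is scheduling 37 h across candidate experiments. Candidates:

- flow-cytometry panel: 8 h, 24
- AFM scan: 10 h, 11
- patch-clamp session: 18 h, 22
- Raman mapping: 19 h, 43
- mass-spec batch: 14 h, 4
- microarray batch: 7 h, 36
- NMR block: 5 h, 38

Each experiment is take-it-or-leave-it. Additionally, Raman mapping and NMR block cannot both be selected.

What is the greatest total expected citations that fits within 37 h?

109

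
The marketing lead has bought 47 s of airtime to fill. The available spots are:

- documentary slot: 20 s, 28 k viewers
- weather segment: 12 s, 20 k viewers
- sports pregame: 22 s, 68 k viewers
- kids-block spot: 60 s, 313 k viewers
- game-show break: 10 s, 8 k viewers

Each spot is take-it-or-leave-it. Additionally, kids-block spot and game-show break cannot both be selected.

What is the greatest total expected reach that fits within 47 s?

96

Documentary slot + sports pregame uses 42 of the 47 s and totals 96.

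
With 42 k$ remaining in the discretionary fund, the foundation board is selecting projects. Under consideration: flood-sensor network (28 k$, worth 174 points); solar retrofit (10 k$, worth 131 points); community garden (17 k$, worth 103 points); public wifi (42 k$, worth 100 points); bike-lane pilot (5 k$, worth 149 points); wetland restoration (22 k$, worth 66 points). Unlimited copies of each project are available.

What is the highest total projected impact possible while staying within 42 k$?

1192

Ranking by ratio (projected impact/k$): bike-lane pilot 29.80, solar retrofit 13.10, flood-sensor network 6.21, community garden 6.06.
The ratio ordering already packs tightly: 8×bike-lane pilot, 40 k$, 1192.
No other feasible combination exceeds 1192.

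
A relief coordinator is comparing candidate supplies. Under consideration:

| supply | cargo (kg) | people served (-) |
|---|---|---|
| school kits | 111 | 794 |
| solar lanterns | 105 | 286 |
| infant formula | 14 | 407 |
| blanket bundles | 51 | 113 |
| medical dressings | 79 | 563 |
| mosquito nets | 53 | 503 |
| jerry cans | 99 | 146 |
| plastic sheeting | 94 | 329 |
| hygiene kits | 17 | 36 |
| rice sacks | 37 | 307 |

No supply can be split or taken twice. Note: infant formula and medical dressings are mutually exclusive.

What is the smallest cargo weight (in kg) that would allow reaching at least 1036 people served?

104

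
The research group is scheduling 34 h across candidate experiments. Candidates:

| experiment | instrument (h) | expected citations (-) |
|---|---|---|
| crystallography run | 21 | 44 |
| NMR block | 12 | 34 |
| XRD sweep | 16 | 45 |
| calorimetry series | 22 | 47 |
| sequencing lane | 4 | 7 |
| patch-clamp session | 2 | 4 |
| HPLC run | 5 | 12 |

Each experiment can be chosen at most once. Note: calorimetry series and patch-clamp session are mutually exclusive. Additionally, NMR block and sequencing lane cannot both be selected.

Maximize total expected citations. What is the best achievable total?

Ranking by ratio (expected citations/h): NMR block 2.83, XRD sweep 2.81, HPLC run 2.40.
NMR block + XRD sweep + HPLC run uses 33 of the 34 h and totals 91.
No other feasible combination exceeds 91.

91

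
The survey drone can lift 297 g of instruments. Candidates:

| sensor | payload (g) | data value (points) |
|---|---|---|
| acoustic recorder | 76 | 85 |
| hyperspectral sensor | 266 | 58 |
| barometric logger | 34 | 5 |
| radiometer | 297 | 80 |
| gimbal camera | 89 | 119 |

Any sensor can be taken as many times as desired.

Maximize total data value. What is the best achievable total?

3×gimbal camera uses 267 of the 297 g and totals 357.

357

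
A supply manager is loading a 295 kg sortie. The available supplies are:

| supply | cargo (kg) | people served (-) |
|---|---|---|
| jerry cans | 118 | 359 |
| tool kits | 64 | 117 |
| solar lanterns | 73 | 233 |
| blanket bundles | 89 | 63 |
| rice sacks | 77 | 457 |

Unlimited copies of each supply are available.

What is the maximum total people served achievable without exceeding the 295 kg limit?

1488

Best packing: tool kits + 3×rice sacks — 295 kg, 1488 total.
Nothing else within 295 kg beats 1488.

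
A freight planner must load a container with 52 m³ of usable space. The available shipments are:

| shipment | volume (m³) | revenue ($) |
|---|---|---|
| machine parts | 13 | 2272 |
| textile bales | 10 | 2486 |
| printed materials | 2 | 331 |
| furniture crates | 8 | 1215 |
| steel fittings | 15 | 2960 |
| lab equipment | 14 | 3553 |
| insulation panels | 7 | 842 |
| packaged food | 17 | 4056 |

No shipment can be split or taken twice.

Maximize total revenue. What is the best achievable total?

11641

The ratio ordering already packs tightly: textile bales + printed materials + furniture crates + lab equipment + packaged food, 51 m³, 11641.
Nothing else within 52 m³ beats 11641.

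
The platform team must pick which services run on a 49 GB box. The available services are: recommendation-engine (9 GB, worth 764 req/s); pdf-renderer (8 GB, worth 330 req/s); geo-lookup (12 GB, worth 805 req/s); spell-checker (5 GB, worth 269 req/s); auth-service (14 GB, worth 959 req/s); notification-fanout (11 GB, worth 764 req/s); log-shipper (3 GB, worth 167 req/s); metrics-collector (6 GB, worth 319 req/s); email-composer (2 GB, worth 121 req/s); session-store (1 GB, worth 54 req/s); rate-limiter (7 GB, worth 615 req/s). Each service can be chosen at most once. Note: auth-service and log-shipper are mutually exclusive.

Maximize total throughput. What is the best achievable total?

3546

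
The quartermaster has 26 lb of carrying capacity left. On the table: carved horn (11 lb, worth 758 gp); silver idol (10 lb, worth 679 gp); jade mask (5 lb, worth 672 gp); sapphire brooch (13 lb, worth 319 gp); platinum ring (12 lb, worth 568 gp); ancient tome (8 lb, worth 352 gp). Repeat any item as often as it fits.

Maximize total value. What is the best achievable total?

3360

Density check — jade mask 134.40, carved horn 68.91, silver idol 67.90, platinum ring 47.33 are the best per lb.
Taking 5×jade mask: 25 lb used, 3360 in value.
Nothing else within 26 lb beats 3360.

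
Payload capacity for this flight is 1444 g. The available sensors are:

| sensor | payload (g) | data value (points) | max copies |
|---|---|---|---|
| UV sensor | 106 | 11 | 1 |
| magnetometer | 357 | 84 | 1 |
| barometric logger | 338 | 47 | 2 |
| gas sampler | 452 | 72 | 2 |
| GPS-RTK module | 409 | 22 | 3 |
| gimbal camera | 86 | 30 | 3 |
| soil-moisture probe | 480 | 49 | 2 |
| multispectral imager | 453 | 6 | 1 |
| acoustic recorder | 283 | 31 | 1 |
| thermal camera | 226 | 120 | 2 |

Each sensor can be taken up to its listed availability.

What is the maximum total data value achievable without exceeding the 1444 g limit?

Best packing: magnetometer + barometric logger + 3×gimbal camera + 2×thermal camera — 1405 g, 461 total.
No other feasible combination exceeds 461.

461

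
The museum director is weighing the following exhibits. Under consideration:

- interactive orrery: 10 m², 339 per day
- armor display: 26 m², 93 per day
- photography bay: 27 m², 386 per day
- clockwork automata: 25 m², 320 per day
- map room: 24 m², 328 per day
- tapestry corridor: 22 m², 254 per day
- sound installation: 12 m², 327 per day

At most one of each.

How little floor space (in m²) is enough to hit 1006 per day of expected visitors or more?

49

Need the lightest bundle worth ≥ 1006.
interactive orrery + photography bay + sound installation reaches 1052 using 49 m².
Any bundle with less than 49 m² falls short of 1006.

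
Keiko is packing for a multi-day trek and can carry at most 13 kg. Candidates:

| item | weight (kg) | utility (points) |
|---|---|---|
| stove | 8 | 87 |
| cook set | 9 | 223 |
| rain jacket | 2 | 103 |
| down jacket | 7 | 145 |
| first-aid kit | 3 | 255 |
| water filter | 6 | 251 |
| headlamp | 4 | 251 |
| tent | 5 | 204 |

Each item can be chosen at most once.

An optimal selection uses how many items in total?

3

Optimal total is 757.
For example first-aid kit + water filter + headlamp achieves it, using 13 kg.
Every optimal selection uses 3 items.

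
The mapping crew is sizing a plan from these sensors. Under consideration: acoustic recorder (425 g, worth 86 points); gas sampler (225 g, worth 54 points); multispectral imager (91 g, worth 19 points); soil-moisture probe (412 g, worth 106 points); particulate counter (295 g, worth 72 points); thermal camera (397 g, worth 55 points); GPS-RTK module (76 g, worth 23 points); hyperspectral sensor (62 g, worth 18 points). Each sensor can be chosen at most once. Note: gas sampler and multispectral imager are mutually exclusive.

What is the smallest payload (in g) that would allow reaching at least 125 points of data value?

488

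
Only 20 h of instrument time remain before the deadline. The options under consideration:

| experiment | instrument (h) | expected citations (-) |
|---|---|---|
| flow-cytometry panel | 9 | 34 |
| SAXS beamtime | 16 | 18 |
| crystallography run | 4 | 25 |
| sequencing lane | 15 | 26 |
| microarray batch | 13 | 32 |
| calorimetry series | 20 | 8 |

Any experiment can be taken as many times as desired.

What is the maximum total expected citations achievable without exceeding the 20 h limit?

Ranking by ratio (expected citations/h): crystallography run 6.25, flow-cytometry panel 3.78, microarray batch 2.46, sequencing lane 1.73.
5×crystallography run uses 20 of the 20 h and totals 125.
Nothing else within 20 h beats 125.

125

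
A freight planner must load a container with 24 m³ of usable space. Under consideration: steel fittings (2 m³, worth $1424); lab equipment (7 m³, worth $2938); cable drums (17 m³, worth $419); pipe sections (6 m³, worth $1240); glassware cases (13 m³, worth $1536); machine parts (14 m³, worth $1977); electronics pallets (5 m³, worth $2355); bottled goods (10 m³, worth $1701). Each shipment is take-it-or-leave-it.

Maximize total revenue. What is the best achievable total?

Filling by ratio: steel fittings + lab equipment + pipe sections + electronics pallets for 7957, with 4 m³ left unused.
The 6 m³ tied up in pipe sections is better spent on bottled goods — total rises to 8418 (24 m³).
That's the maximum — no swap from here does better than 8418.

8418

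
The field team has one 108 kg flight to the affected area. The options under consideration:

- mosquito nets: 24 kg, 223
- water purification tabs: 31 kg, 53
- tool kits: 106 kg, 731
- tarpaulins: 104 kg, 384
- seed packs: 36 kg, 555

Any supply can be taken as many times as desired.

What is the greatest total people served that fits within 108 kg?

The ratio ordering already packs tightly: 3×seed packs, 108 kg, 1665.
That's the maximum — no swap from here does better than 1665.

1665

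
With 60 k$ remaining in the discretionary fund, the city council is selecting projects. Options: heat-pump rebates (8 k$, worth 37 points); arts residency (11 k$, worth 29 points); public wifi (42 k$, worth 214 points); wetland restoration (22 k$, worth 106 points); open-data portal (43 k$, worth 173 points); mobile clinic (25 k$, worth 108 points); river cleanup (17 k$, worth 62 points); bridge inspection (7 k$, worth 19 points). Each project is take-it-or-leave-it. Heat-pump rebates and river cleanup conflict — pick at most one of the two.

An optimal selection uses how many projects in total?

Optimal total is 276.
public wifi + river cleanup hits 276 at 59 k$.
All optima have 2 projects.

2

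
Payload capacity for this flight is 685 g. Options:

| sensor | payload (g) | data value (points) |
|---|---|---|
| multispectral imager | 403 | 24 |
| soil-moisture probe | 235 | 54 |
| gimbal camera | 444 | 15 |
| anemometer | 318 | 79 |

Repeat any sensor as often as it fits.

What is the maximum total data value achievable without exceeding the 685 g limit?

Taking 2×anemometer: 636 g used, 158 in data value.
Every other selection either busts 685 g or fails to beat 158.

158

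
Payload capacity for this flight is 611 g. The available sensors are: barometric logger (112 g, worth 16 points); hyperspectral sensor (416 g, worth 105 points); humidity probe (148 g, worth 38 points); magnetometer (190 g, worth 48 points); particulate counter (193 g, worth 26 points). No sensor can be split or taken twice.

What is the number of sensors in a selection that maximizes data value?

2

Best achievable data value is 153.
For example hyperspectral sensor + magnetometer achieves it, using 606 g.
All optima have 2 sensors.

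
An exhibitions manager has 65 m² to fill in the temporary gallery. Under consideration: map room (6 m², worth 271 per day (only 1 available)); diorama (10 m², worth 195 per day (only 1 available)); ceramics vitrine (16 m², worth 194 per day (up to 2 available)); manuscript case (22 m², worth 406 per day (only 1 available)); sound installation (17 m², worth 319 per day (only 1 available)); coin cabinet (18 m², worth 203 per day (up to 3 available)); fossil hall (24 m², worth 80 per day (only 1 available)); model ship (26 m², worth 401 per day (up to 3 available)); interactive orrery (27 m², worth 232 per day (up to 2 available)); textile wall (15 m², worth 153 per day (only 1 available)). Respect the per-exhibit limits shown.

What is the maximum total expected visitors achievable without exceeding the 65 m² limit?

A density-first pass picks map room + diorama + manuscript case + sound installation — 1191 at 55 m².
The 17 m² tied up in sound installation is better spent on model ship — total rises to 1273 (64 m²).

1273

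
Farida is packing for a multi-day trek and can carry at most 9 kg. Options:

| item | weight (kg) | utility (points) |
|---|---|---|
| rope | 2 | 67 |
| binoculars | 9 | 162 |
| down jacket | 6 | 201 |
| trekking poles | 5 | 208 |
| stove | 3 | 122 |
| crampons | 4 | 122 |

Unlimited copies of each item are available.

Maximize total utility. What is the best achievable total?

By utility per kg: trekking poles 41.60, stove 40.67, rope 33.50 lead.
Taking the top-ratio items first gives trekking poles + stove for 330 (8 kg).
Replace trekking poles with 2×stove: the trade gains 36 net, giving 366 at 9 kg.
That's the maximum — no swap from here does better than 366.

366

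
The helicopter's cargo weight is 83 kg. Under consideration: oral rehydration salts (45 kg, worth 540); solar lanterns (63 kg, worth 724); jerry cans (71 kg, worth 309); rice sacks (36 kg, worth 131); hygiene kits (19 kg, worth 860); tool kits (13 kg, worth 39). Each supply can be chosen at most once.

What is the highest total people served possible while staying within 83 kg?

1584

Taking the top-ratio supplies first gives oral rehydration salts + hygiene kits + tool kits for 1439 (77 kg).
Replace oral rehydration salts and tool kits with solar lanterns: the trade gains 145 net, giving 1584 at 82 kg.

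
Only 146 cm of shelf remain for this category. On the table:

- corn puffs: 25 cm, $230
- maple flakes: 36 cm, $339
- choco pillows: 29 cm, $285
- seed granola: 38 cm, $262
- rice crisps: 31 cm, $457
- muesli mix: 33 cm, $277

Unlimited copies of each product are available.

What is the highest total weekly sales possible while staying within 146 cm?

1831

Greedy by ratio would take 4×rice crisps: 124 cm used, total 1828.
The 31 cm tied up in rice crisps is better spent on 2×corn puffs — total rises to 1831 (143 cm).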